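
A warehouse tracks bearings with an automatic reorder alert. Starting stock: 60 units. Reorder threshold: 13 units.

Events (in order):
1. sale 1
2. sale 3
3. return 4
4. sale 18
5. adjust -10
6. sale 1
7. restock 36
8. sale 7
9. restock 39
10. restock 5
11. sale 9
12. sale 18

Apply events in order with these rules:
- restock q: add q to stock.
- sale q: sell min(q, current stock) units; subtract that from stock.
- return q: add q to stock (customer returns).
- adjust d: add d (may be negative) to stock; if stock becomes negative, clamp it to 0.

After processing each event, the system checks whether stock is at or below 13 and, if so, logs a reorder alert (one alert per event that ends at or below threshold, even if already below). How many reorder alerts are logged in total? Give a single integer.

Answer: 0

Derivation:
Processing events:
Start: stock = 60
  Event 1 (sale 1): sell min(1,60)=1. stock: 60 - 1 = 59. total_sold = 1
  Event 2 (sale 3): sell min(3,59)=3. stock: 59 - 3 = 56. total_sold = 4
  Event 3 (return 4): 56 + 4 = 60
  Event 4 (sale 18): sell min(18,60)=18. stock: 60 - 18 = 42. total_sold = 22
  Event 5 (adjust -10): 42 + -10 = 32
  Event 6 (sale 1): sell min(1,32)=1. stock: 32 - 1 = 31. total_sold = 23
  Event 7 (restock 36): 31 + 36 = 67
  Event 8 (sale 7): sell min(7,67)=7. stock: 67 - 7 = 60. total_sold = 30
  Event 9 (restock 39): 60 + 39 = 99
  Event 10 (restock 5): 99 + 5 = 104
  Event 11 (sale 9): sell min(9,104)=9. stock: 104 - 9 = 95. total_sold = 39
  Event 12 (sale 18): sell min(18,95)=18. stock: 95 - 18 = 77. total_sold = 57
Final: stock = 77, total_sold = 57

Checking against threshold 13:
  After event 1: stock=59 > 13
  After event 2: stock=56 > 13
  After event 3: stock=60 > 13
  After event 4: stock=42 > 13
  After event 5: stock=32 > 13
  After event 6: stock=31 > 13
  After event 7: stock=67 > 13
  After event 8: stock=60 > 13
  After event 9: stock=99 > 13
  After event 10: stock=104 > 13
  After event 11: stock=95 > 13
  After event 12: stock=77 > 13
Alert events: []. Count = 0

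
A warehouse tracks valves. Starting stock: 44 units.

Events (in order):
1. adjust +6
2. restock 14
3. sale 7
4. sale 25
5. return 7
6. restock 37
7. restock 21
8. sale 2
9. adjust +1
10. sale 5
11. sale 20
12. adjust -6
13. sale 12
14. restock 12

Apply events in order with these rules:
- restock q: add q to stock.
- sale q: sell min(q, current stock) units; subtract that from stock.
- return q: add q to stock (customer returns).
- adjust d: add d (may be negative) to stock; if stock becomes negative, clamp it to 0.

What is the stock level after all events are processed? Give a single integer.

Answer: 65

Derivation:
Processing events:
Start: stock = 44
  Event 1 (adjust +6): 44 + 6 = 50
  Event 2 (restock 14): 50 + 14 = 64
  Event 3 (sale 7): sell min(7,64)=7. stock: 64 - 7 = 57. total_sold = 7
  Event 4 (sale 25): sell min(25,57)=25. stock: 57 - 25 = 32. total_sold = 32
  Event 5 (return 7): 32 + 7 = 39
  Event 6 (restock 37): 39 + 37 = 76
  Event 7 (restock 21): 76 + 21 = 97
  Event 8 (sale 2): sell min(2,97)=2. stock: 97 - 2 = 95. total_sold = 34
  Event 9 (adjust +1): 95 + 1 = 96
  Event 10 (sale 5): sell min(5,96)=5. stock: 96 - 5 = 91. total_sold = 39
  Event 11 (sale 20): sell min(20,91)=20. stock: 91 - 20 = 71. total_sold = 59
  Event 12 (adjust -6): 71 + -6 = 65
  Event 13 (sale 12): sell min(12,65)=12. stock: 65 - 12 = 53. total_sold = 71
  Event 14 (restock 12): 53 + 12 = 65
Final: stock = 65, total_sold = 71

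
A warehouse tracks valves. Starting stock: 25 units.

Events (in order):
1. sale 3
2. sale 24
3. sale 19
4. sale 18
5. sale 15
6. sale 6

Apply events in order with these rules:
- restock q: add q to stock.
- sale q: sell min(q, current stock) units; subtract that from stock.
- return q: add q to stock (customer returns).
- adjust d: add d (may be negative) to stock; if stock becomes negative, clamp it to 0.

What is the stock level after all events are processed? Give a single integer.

Processing events:
Start: stock = 25
  Event 1 (sale 3): sell min(3,25)=3. stock: 25 - 3 = 22. total_sold = 3
  Event 2 (sale 24): sell min(24,22)=22. stock: 22 - 22 = 0. total_sold = 25
  Event 3 (sale 19): sell min(19,0)=0. stock: 0 - 0 = 0. total_sold = 25
  Event 4 (sale 18): sell min(18,0)=0. stock: 0 - 0 = 0. total_sold = 25
  Event 5 (sale 15): sell min(15,0)=0. stock: 0 - 0 = 0. total_sold = 25
  Event 6 (sale 6): sell min(6,0)=0. stock: 0 - 0 = 0. total_sold = 25
Final: stock = 0, total_sold = 25

Answer: 0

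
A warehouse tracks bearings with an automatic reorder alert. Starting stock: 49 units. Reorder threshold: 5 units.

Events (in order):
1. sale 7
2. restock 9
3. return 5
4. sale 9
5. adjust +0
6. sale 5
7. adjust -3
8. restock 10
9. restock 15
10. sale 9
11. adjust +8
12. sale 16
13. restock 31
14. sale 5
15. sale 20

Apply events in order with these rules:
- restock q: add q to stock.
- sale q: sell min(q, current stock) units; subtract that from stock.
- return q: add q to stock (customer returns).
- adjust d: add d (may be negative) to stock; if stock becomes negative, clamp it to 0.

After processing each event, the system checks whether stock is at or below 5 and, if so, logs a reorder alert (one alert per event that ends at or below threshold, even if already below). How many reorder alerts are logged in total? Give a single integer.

Processing events:
Start: stock = 49
  Event 1 (sale 7): sell min(7,49)=7. stock: 49 - 7 = 42. total_sold = 7
  Event 2 (restock 9): 42 + 9 = 51
  Event 3 (return 5): 51 + 5 = 56
  Event 4 (sale 9): sell min(9,56)=9. stock: 56 - 9 = 47. total_sold = 16
  Event 5 (adjust +0): 47 + 0 = 47
  Event 6 (sale 5): sell min(5,47)=5. stock: 47 - 5 = 42. total_sold = 21
  Event 7 (adjust -3): 42 + -3 = 39
  Event 8 (restock 10): 39 + 10 = 49
  Event 9 (restock 15): 49 + 15 = 64
  Event 10 (sale 9): sell min(9,64)=9. stock: 64 - 9 = 55. total_sold = 30
  Event 11 (adjust +8): 55 + 8 = 63
  Event 12 (sale 16): sell min(16,63)=16. stock: 63 - 16 = 47. total_sold = 46
  Event 13 (restock 31): 47 + 31 = 78
  Event 14 (sale 5): sell min(5,78)=5. stock: 78 - 5 = 73. total_sold = 51
  Event 15 (sale 20): sell min(20,73)=20. stock: 73 - 20 = 53. total_sold = 71
Final: stock = 53, total_sold = 71

Checking against threshold 5:
  After event 1: stock=42 > 5
  After event 2: stock=51 > 5
  After event 3: stock=56 > 5
  After event 4: stock=47 > 5
  After event 5: stock=47 > 5
  After event 6: stock=42 > 5
  After event 7: stock=39 > 5
  After event 8: stock=49 > 5
  After event 9: stock=64 > 5
  After event 10: stock=55 > 5
  After event 11: stock=63 > 5
  After event 12: stock=47 > 5
  After event 13: stock=78 > 5
  After event 14: stock=73 > 5
  After event 15: stock=53 > 5
Alert events: []. Count = 0

Answer: 0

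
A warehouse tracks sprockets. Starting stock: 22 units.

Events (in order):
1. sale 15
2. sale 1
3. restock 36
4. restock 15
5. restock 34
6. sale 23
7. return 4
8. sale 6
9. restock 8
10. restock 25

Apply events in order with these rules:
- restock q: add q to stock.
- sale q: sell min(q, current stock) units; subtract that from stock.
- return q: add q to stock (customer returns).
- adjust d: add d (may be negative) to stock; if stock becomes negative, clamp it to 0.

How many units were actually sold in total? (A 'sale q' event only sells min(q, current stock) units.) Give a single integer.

Processing events:
Start: stock = 22
  Event 1 (sale 15): sell min(15,22)=15. stock: 22 - 15 = 7. total_sold = 15
  Event 2 (sale 1): sell min(1,7)=1. stock: 7 - 1 = 6. total_sold = 16
  Event 3 (restock 36): 6 + 36 = 42
  Event 4 (restock 15): 42 + 15 = 57
  Event 5 (restock 34): 57 + 34 = 91
  Event 6 (sale 23): sell min(23,91)=23. stock: 91 - 23 = 68. total_sold = 39
  Event 7 (return 4): 68 + 4 = 72
  Event 8 (sale 6): sell min(6,72)=6. stock: 72 - 6 = 66. total_sold = 45
  Event 9 (restock 8): 66 + 8 = 74
  Event 10 (restock 25): 74 + 25 = 99
Final: stock = 99, total_sold = 45

Answer: 45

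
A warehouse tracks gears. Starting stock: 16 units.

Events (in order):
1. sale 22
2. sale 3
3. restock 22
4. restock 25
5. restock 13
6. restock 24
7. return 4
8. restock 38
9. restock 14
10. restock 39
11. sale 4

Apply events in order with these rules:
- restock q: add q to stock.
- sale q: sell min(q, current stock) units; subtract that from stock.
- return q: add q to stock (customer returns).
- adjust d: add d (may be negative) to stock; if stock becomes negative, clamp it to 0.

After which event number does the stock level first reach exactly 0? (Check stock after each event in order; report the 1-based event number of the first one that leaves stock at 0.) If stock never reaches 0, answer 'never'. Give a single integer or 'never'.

Answer: 1

Derivation:
Processing events:
Start: stock = 16
  Event 1 (sale 22): sell min(22,16)=16. stock: 16 - 16 = 0. total_sold = 16
  Event 2 (sale 3): sell min(3,0)=0. stock: 0 - 0 = 0. total_sold = 16
  Event 3 (restock 22): 0 + 22 = 22
  Event 4 (restock 25): 22 + 25 = 47
  Event 5 (restock 13): 47 + 13 = 60
  Event 6 (restock 24): 60 + 24 = 84
  Event 7 (return 4): 84 + 4 = 88
  Event 8 (restock 38): 88 + 38 = 126
  Event 9 (restock 14): 126 + 14 = 140
  Event 10 (restock 39): 140 + 39 = 179
  Event 11 (sale 4): sell min(4,179)=4. stock: 179 - 4 = 175. total_sold = 20
Final: stock = 175, total_sold = 20

First zero at event 1.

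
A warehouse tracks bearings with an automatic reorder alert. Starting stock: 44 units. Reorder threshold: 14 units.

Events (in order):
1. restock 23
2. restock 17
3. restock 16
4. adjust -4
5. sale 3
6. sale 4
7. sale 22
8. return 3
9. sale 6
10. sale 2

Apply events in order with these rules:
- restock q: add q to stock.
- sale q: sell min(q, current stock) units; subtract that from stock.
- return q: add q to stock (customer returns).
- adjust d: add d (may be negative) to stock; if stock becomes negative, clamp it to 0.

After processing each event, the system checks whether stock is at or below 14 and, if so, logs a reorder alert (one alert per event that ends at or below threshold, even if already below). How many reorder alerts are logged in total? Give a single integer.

Processing events:
Start: stock = 44
  Event 1 (restock 23): 44 + 23 = 67
  Event 2 (restock 17): 67 + 17 = 84
  Event 3 (restock 16): 84 + 16 = 100
  Event 4 (adjust -4): 100 + -4 = 96
  Event 5 (sale 3): sell min(3,96)=3. stock: 96 - 3 = 93. total_sold = 3
  Event 6 (sale 4): sell min(4,93)=4. stock: 93 - 4 = 89. total_sold = 7
  Event 7 (sale 22): sell min(22,89)=22. stock: 89 - 22 = 67. total_sold = 29
  Event 8 (return 3): 67 + 3 = 70
  Event 9 (sale 6): sell min(6,70)=6. stock: 70 - 6 = 64. total_sold = 35
  Event 10 (sale 2): sell min(2,64)=2. stock: 64 - 2 = 62. total_sold = 37
Final: stock = 62, total_sold = 37

Checking against threshold 14:
  After event 1: stock=67 > 14
  After event 2: stock=84 > 14
  After event 3: stock=100 > 14
  After event 4: stock=96 > 14
  After event 5: stock=93 > 14
  After event 6: stock=89 > 14
  After event 7: stock=67 > 14
  After event 8: stock=70 > 14
  After event 9: stock=64 > 14
  After event 10: stock=62 > 14
Alert events: []. Count = 0

Answer: 0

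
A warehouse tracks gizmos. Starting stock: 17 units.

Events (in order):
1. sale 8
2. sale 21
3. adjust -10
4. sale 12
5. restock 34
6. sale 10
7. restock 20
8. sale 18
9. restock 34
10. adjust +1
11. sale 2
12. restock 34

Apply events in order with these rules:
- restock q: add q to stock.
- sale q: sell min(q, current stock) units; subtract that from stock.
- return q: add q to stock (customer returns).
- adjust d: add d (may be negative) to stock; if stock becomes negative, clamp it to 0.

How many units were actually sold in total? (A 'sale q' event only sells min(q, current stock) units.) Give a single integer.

Processing events:
Start: stock = 17
  Event 1 (sale 8): sell min(8,17)=8. stock: 17 - 8 = 9. total_sold = 8
  Event 2 (sale 21): sell min(21,9)=9. stock: 9 - 9 = 0. total_sold = 17
  Event 3 (adjust -10): 0 + -10 = 0 (clamped to 0)
  Event 4 (sale 12): sell min(12,0)=0. stock: 0 - 0 = 0. total_sold = 17
  Event 5 (restock 34): 0 + 34 = 34
  Event 6 (sale 10): sell min(10,34)=10. stock: 34 - 10 = 24. total_sold = 27
  Event 7 (restock 20): 24 + 20 = 44
  Event 8 (sale 18): sell min(18,44)=18. stock: 44 - 18 = 26. total_sold = 45
  Event 9 (restock 34): 26 + 34 = 60
  Event 10 (adjust +1): 60 + 1 = 61
  Event 11 (sale 2): sell min(2,61)=2. stock: 61 - 2 = 59. total_sold = 47
  Event 12 (restock 34): 59 + 34 = 93
Final: stock = 93, total_sold = 47

Answer: 47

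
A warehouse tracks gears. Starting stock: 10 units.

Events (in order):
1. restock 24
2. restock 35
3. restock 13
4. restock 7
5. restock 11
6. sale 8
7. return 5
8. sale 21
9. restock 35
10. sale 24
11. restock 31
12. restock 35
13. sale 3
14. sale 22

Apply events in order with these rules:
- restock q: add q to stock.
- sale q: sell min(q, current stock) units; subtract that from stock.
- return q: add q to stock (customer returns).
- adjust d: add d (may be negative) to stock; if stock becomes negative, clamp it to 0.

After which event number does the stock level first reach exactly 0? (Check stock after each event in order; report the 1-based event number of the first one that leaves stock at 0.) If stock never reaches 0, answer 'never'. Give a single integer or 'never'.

Answer: never

Derivation:
Processing events:
Start: stock = 10
  Event 1 (restock 24): 10 + 24 = 34
  Event 2 (restock 35): 34 + 35 = 69
  Event 3 (restock 13): 69 + 13 = 82
  Event 4 (restock 7): 82 + 7 = 89
  Event 5 (restock 11): 89 + 11 = 100
  Event 6 (sale 8): sell min(8,100)=8. stock: 100 - 8 = 92. total_sold = 8
  Event 7 (return 5): 92 + 5 = 97
  Event 8 (sale 21): sell min(21,97)=21. stock: 97 - 21 = 76. total_sold = 29
  Event 9 (restock 35): 76 + 35 = 111
  Event 10 (sale 24): sell min(24,111)=24. stock: 111 - 24 = 87. total_sold = 53
  Event 11 (restock 31): 87 + 31 = 118
  Event 12 (restock 35): 118 + 35 = 153
  Event 13 (sale 3): sell min(3,153)=3. stock: 153 - 3 = 150. total_sold = 56
  Event 14 (sale 22): sell min(22,150)=22. stock: 150 - 22 = 128. total_sold = 78
Final: stock = 128, total_sold = 78

Stock never reaches 0.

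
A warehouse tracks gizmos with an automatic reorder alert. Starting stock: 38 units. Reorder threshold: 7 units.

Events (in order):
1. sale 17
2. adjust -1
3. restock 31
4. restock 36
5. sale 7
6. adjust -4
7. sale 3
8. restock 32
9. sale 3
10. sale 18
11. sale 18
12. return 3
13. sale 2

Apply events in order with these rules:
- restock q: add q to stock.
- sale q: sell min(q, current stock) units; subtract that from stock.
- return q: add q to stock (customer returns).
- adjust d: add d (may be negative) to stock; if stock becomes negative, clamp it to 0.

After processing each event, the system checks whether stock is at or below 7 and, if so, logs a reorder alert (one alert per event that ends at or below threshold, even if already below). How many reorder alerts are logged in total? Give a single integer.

Answer: 0

Derivation:
Processing events:
Start: stock = 38
  Event 1 (sale 17): sell min(17,38)=17. stock: 38 - 17 = 21. total_sold = 17
  Event 2 (adjust -1): 21 + -1 = 20
  Event 3 (restock 31): 20 + 31 = 51
  Event 4 (restock 36): 51 + 36 = 87
  Event 5 (sale 7): sell min(7,87)=7. stock: 87 - 7 = 80. total_sold = 24
  Event 6 (adjust -4): 80 + -4 = 76
  Event 7 (sale 3): sell min(3,76)=3. stock: 76 - 3 = 73. total_sold = 27
  Event 8 (restock 32): 73 + 32 = 105
  Event 9 (sale 3): sell min(3,105)=3. stock: 105 - 3 = 102. total_sold = 30
  Event 10 (sale 18): sell min(18,102)=18. stock: 102 - 18 = 84. total_sold = 48
  Event 11 (sale 18): sell min(18,84)=18. stock: 84 - 18 = 66. total_sold = 66
  Event 12 (return 3): 66 + 3 = 69
  Event 13 (sale 2): sell min(2,69)=2. stock: 69 - 2 = 67. total_sold = 68
Final: stock = 67, total_sold = 68

Checking against threshold 7:
  After event 1: stock=21 > 7
  After event 2: stock=20 > 7
  After event 3: stock=51 > 7
  After event 4: stock=87 > 7
  After event 5: stock=80 > 7
  After event 6: stock=76 > 7
  After event 7: stock=73 > 7
  After event 8: stock=105 > 7
  After event 9: stock=102 > 7
  After event 10: stock=84 > 7
  After event 11: stock=66 > 7
  After event 12: stock=69 > 7
  After event 13: stock=67 > 7
Alert events: []. Count = 0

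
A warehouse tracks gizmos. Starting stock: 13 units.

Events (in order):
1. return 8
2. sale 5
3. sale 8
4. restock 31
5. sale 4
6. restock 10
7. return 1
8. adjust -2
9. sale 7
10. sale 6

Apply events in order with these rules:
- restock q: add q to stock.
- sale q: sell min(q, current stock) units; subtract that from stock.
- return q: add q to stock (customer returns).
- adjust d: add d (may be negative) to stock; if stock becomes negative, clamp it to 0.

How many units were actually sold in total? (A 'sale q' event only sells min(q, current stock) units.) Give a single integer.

Answer: 30

Derivation:
Processing events:
Start: stock = 13
  Event 1 (return 8): 13 + 8 = 21
  Event 2 (sale 5): sell min(5,21)=5. stock: 21 - 5 = 16. total_sold = 5
  Event 3 (sale 8): sell min(8,16)=8. stock: 16 - 8 = 8. total_sold = 13
  Event 4 (restock 31): 8 + 31 = 39
  Event 5 (sale 4): sell min(4,39)=4. stock: 39 - 4 = 35. total_sold = 17
  Event 6 (restock 10): 35 + 10 = 45
  Event 7 (return 1): 45 + 1 = 46
  Event 8 (adjust -2): 46 + -2 = 44
  Event 9 (sale 7): sell min(7,44)=7. stock: 44 - 7 = 37. total_sold = 24
  Event 10 (sale 6): sell min(6,37)=6. stock: 37 - 6 = 31. total_sold = 30
Final: stock = 31, total_sold = 30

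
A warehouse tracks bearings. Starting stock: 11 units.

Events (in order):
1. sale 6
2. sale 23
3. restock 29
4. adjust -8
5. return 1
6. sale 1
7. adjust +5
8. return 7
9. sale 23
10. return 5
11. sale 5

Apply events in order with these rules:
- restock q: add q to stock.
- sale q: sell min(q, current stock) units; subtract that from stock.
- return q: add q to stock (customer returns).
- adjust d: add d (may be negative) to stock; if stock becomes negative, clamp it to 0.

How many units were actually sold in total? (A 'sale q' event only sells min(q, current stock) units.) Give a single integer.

Processing events:
Start: stock = 11
  Event 1 (sale 6): sell min(6,11)=6. stock: 11 - 6 = 5. total_sold = 6
  Event 2 (sale 23): sell min(23,5)=5. stock: 5 - 5 = 0. total_sold = 11
  Event 3 (restock 29): 0 + 29 = 29
  Event 4 (adjust -8): 29 + -8 = 21
  Event 5 (return 1): 21 + 1 = 22
  Event 6 (sale 1): sell min(1,22)=1. stock: 22 - 1 = 21. total_sold = 12
  Event 7 (adjust +5): 21 + 5 = 26
  Event 8 (return 7): 26 + 7 = 33
  Event 9 (sale 23): sell min(23,33)=23. stock: 33 - 23 = 10. total_sold = 35
  Event 10 (return 5): 10 + 5 = 15
  Event 11 (sale 5): sell min(5,15)=5. stock: 15 - 5 = 10. total_sold = 40
Final: stock = 10, total_sold = 40

Answer: 40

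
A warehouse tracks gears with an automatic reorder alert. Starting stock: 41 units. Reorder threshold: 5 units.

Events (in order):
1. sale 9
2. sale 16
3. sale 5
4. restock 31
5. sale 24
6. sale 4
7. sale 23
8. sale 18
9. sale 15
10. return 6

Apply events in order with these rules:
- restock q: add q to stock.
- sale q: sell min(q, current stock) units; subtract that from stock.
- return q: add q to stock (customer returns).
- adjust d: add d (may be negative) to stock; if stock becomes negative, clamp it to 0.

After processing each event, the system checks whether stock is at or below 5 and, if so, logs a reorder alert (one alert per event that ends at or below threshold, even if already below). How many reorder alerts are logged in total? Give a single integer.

Processing events:
Start: stock = 41
  Event 1 (sale 9): sell min(9,41)=9. stock: 41 - 9 = 32. total_sold = 9
  Event 2 (sale 16): sell min(16,32)=16. stock: 32 - 16 = 16. total_sold = 25
  Event 3 (sale 5): sell min(5,16)=5. stock: 16 - 5 = 11. total_sold = 30
  Event 4 (restock 31): 11 + 31 = 42
  Event 5 (sale 24): sell min(24,42)=24. stock: 42 - 24 = 18. total_sold = 54
  Event 6 (sale 4): sell min(4,18)=4. stock: 18 - 4 = 14. total_sold = 58
  Event 7 (sale 23): sell min(23,14)=14. stock: 14 - 14 = 0. total_sold = 72
  Event 8 (sale 18): sell min(18,0)=0. stock: 0 - 0 = 0. total_sold = 72
  Event 9 (sale 15): sell min(15,0)=0. stock: 0 - 0 = 0. total_sold = 72
  Event 10 (return 6): 0 + 6 = 6
Final: stock = 6, total_sold = 72

Checking against threshold 5:
  After event 1: stock=32 > 5
  After event 2: stock=16 > 5
  After event 3: stock=11 > 5
  After event 4: stock=42 > 5
  After event 5: stock=18 > 5
  After event 6: stock=14 > 5
  After event 7: stock=0 <= 5 -> ALERT
  After event 8: stock=0 <= 5 -> ALERT
  After event 9: stock=0 <= 5 -> ALERT
  After event 10: stock=6 > 5
Alert events: [7, 8, 9]. Count = 3

Answer: 3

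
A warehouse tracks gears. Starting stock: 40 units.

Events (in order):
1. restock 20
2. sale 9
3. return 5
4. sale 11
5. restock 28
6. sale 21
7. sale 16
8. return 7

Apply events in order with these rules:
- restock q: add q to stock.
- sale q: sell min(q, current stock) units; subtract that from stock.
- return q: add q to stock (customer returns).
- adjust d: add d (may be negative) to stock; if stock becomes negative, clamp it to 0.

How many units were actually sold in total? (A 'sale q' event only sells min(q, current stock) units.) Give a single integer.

Processing events:
Start: stock = 40
  Event 1 (restock 20): 40 + 20 = 60
  Event 2 (sale 9): sell min(9,60)=9. stock: 60 - 9 = 51. total_sold = 9
  Event 3 (return 5): 51 + 5 = 56
  Event 4 (sale 11): sell min(11,56)=11. stock: 56 - 11 = 45. total_sold = 20
  Event 5 (restock 28): 45 + 28 = 73
  Event 6 (sale 21): sell min(21,73)=21. stock: 73 - 21 = 52. total_sold = 41
  Event 7 (sale 16): sell min(16,52)=16. stock: 52 - 16 = 36. total_sold = 57
  Event 8 (return 7): 36 + 7 = 43
Final: stock = 43, total_sold = 57

Answer: 57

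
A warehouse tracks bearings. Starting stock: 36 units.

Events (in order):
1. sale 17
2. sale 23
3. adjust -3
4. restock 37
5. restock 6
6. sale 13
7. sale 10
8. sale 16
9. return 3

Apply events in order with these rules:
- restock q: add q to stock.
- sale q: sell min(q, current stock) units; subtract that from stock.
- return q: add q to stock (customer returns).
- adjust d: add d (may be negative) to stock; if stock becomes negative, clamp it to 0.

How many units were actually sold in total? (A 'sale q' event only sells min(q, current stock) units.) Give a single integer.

Answer: 75

Derivation:
Processing events:
Start: stock = 36
  Event 1 (sale 17): sell min(17,36)=17. stock: 36 - 17 = 19. total_sold = 17
  Event 2 (sale 23): sell min(23,19)=19. stock: 19 - 19 = 0. total_sold = 36
  Event 3 (adjust -3): 0 + -3 = 0 (clamped to 0)
  Event 4 (restock 37): 0 + 37 = 37
  Event 5 (restock 6): 37 + 6 = 43
  Event 6 (sale 13): sell min(13,43)=13. stock: 43 - 13 = 30. total_sold = 49
  Event 7 (sale 10): sell min(10,30)=10. stock: 30 - 10 = 20. total_sold = 59
  Event 8 (sale 16): sell min(16,20)=16. stock: 20 - 16 = 4. total_sold = 75
  Event 9 (return 3): 4 + 3 = 7
Final: stock = 7, total_sold = 75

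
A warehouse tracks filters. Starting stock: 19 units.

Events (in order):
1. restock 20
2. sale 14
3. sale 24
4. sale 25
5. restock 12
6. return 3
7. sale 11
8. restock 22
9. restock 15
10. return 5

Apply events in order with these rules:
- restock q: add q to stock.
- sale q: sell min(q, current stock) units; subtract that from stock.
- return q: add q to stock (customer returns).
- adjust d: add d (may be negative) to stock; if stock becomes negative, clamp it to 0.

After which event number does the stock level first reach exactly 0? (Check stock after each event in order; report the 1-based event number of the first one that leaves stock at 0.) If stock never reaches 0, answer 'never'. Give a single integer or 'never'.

Answer: 4

Derivation:
Processing events:
Start: stock = 19
  Event 1 (restock 20): 19 + 20 = 39
  Event 2 (sale 14): sell min(14,39)=14. stock: 39 - 14 = 25. total_sold = 14
  Event 3 (sale 24): sell min(24,25)=24. stock: 25 - 24 = 1. total_sold = 38
  Event 4 (sale 25): sell min(25,1)=1. stock: 1 - 1 = 0. total_sold = 39
  Event 5 (restock 12): 0 + 12 = 12
  Event 6 (return 3): 12 + 3 = 15
  Event 7 (sale 11): sell min(11,15)=11. stock: 15 - 11 = 4. total_sold = 50
  Event 8 (restock 22): 4 + 22 = 26
  Event 9 (restock 15): 26 + 15 = 41
  Event 10 (return 5): 41 + 5 = 46
Final: stock = 46, total_sold = 50

First zero at event 4.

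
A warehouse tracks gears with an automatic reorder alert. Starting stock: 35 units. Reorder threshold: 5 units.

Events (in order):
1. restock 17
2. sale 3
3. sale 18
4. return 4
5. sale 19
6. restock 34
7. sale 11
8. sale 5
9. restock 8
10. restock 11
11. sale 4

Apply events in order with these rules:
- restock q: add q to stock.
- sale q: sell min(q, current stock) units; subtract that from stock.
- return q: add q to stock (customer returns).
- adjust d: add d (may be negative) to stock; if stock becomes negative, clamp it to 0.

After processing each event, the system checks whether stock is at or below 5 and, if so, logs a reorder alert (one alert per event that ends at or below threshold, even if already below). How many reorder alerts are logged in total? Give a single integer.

Answer: 0

Derivation:
Processing events:
Start: stock = 35
  Event 1 (restock 17): 35 + 17 = 52
  Event 2 (sale 3): sell min(3,52)=3. stock: 52 - 3 = 49. total_sold = 3
  Event 3 (sale 18): sell min(18,49)=18. stock: 49 - 18 = 31. total_sold = 21
  Event 4 (return 4): 31 + 4 = 35
  Event 5 (sale 19): sell min(19,35)=19. stock: 35 - 19 = 16. total_sold = 40
  Event 6 (restock 34): 16 + 34 = 50
  Event 7 (sale 11): sell min(11,50)=11. stock: 50 - 11 = 39. total_sold = 51
  Event 8 (sale 5): sell min(5,39)=5. stock: 39 - 5 = 34. total_sold = 56
  Event 9 (restock 8): 34 + 8 = 42
  Event 10 (restock 11): 42 + 11 = 53
  Event 11 (sale 4): sell min(4,53)=4. stock: 53 - 4 = 49. total_sold = 60
Final: stock = 49, total_sold = 60

Checking against threshold 5:
  After event 1: stock=52 > 5
  After event 2: stock=49 > 5
  After event 3: stock=31 > 5
  After event 4: stock=35 > 5
  After event 5: stock=16 > 5
  After event 6: stock=50 > 5
  After event 7: stock=39 > 5
  After event 8: stock=34 > 5
  After event 9: stock=42 > 5
  After event 10: stock=53 > 5
  After event 11: stock=49 > 5
Alert events: []. Count = 0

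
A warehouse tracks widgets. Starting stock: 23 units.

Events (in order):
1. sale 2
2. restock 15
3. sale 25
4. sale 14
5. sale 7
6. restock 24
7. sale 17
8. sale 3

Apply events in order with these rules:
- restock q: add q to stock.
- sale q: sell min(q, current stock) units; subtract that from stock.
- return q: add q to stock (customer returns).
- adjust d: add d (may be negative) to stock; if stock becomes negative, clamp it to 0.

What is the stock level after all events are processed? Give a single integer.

Answer: 4

Derivation:
Processing events:
Start: stock = 23
  Event 1 (sale 2): sell min(2,23)=2. stock: 23 - 2 = 21. total_sold = 2
  Event 2 (restock 15): 21 + 15 = 36
  Event 3 (sale 25): sell min(25,36)=25. stock: 36 - 25 = 11. total_sold = 27
  Event 4 (sale 14): sell min(14,11)=11. stock: 11 - 11 = 0. total_sold = 38
  Event 5 (sale 7): sell min(7,0)=0. stock: 0 - 0 = 0. total_sold = 38
  Event 6 (restock 24): 0 + 24 = 24
  Event 7 (sale 17): sell min(17,24)=17. stock: 24 - 17 = 7. total_sold = 55
  Event 8 (sale 3): sell min(3,7)=3. stock: 7 - 3 = 4. total_sold = 58
Final: stock = 4, total_sold = 58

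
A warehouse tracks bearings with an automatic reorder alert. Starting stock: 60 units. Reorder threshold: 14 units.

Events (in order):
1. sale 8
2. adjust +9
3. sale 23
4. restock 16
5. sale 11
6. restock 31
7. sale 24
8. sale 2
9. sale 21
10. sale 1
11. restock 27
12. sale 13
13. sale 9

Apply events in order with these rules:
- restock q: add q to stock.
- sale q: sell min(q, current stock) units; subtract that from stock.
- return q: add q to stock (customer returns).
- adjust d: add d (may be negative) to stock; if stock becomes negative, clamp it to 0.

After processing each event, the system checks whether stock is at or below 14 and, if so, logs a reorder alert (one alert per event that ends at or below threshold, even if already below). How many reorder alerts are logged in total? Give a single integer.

Processing events:
Start: stock = 60
  Event 1 (sale 8): sell min(8,60)=8. stock: 60 - 8 = 52. total_sold = 8
  Event 2 (adjust +9): 52 + 9 = 61
  Event 3 (sale 23): sell min(23,61)=23. stock: 61 - 23 = 38. total_sold = 31
  Event 4 (restock 16): 38 + 16 = 54
  Event 5 (sale 11): sell min(11,54)=11. stock: 54 - 11 = 43. total_sold = 42
  Event 6 (restock 31): 43 + 31 = 74
  Event 7 (sale 24): sell min(24,74)=24. stock: 74 - 24 = 50. total_sold = 66
  Event 8 (sale 2): sell min(2,50)=2. stock: 50 - 2 = 48. total_sold = 68
  Event 9 (sale 21): sell min(21,48)=21. stock: 48 - 21 = 27. total_sold = 89
  Event 10 (sale 1): sell min(1,27)=1. stock: 27 - 1 = 26. total_sold = 90
  Event 11 (restock 27): 26 + 27 = 53
  Event 12 (sale 13): sell min(13,53)=13. stock: 53 - 13 = 40. total_sold = 103
  Event 13 (sale 9): sell min(9,40)=9. stock: 40 - 9 = 31. total_sold = 112
Final: stock = 31, total_sold = 112

Checking against threshold 14:
  After event 1: stock=52 > 14
  After event 2: stock=61 > 14
  After event 3: stock=38 > 14
  After event 4: stock=54 > 14
  After event 5: stock=43 > 14
  After event 6: stock=74 > 14
  After event 7: stock=50 > 14
  After event 8: stock=48 > 14
  After event 9: stock=27 > 14
  After event 10: stock=26 > 14
  After event 11: stock=53 > 14
  After event 12: stock=40 > 14
  After event 13: stock=31 > 14
Alert events: []. Count = 0

Answer: 0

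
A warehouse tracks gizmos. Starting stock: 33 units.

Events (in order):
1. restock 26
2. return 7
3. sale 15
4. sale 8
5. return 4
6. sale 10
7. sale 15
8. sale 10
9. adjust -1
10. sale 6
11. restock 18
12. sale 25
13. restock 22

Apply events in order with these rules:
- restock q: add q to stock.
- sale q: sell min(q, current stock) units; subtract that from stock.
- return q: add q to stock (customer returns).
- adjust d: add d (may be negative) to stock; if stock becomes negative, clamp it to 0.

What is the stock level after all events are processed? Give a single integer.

Processing events:
Start: stock = 33
  Event 1 (restock 26): 33 + 26 = 59
  Event 2 (return 7): 59 + 7 = 66
  Event 3 (sale 15): sell min(15,66)=15. stock: 66 - 15 = 51. total_sold = 15
  Event 4 (sale 8): sell min(8,51)=8. stock: 51 - 8 = 43. total_sold = 23
  Event 5 (return 4): 43 + 4 = 47
  Event 6 (sale 10): sell min(10,47)=10. stock: 47 - 10 = 37. total_sold = 33
  Event 7 (sale 15): sell min(15,37)=15. stock: 37 - 15 = 22. total_sold = 48
  Event 8 (sale 10): sell min(10,22)=10. stock: 22 - 10 = 12. total_sold = 58
  Event 9 (adjust -1): 12 + -1 = 11
  Event 10 (sale 6): sell min(6,11)=6. stock: 11 - 6 = 5. total_sold = 64
  Event 11 (restock 18): 5 + 18 = 23
  Event 12 (sale 25): sell min(25,23)=23. stock: 23 - 23 = 0. total_sold = 87
  Event 13 (restock 22): 0 + 22 = 22
Final: stock = 22, total_sold = 87

Answer: 22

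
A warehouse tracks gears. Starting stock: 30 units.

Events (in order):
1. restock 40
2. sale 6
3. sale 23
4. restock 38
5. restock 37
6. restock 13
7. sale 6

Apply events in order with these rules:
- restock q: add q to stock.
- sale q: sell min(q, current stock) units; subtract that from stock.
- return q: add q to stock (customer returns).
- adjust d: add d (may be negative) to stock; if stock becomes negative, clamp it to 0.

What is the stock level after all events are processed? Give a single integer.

Processing events:
Start: stock = 30
  Event 1 (restock 40): 30 + 40 = 70
  Event 2 (sale 6): sell min(6,70)=6. stock: 70 - 6 = 64. total_sold = 6
  Event 3 (sale 23): sell min(23,64)=23. stock: 64 - 23 = 41. total_sold = 29
  Event 4 (restock 38): 41 + 38 = 79
  Event 5 (restock 37): 79 + 37 = 116
  Event 6 (restock 13): 116 + 13 = 129
  Event 7 (sale 6): sell min(6,129)=6. stock: 129 - 6 = 123. total_sold = 35
Final: stock = 123, total_sold = 35

Answer: 123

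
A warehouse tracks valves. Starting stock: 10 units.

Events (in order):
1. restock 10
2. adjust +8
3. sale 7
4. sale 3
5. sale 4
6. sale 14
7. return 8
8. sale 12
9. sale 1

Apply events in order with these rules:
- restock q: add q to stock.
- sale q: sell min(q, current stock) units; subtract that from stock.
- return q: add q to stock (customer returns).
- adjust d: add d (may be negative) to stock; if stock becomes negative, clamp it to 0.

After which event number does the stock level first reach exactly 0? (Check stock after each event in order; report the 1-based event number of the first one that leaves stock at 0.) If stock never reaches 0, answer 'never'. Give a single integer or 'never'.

Processing events:
Start: stock = 10
  Event 1 (restock 10): 10 + 10 = 20
  Event 2 (adjust +8): 20 + 8 = 28
  Event 3 (sale 7): sell min(7,28)=7. stock: 28 - 7 = 21. total_sold = 7
  Event 4 (sale 3): sell min(3,21)=3. stock: 21 - 3 = 18. total_sold = 10
  Event 5 (sale 4): sell min(4,18)=4. stock: 18 - 4 = 14. total_sold = 14
  Event 6 (sale 14): sell min(14,14)=14. stock: 14 - 14 = 0. total_sold = 28
  Event 7 (return 8): 0 + 8 = 8
  Event 8 (sale 12): sell min(12,8)=8. stock: 8 - 8 = 0. total_sold = 36
  Event 9 (sale 1): sell min(1,0)=0. stock: 0 - 0 = 0. total_sold = 36
Final: stock = 0, total_sold = 36

First zero at event 6.

Answer: 6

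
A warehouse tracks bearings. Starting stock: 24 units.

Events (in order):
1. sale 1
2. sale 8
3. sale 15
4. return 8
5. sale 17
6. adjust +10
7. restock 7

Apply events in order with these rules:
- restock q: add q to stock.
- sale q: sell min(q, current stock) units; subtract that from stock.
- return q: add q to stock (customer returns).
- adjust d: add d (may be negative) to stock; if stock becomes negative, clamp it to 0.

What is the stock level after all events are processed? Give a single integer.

Answer: 17

Derivation:
Processing events:
Start: stock = 24
  Event 1 (sale 1): sell min(1,24)=1. stock: 24 - 1 = 23. total_sold = 1
  Event 2 (sale 8): sell min(8,23)=8. stock: 23 - 8 = 15. total_sold = 9
  Event 3 (sale 15): sell min(15,15)=15. stock: 15 - 15 = 0. total_sold = 24
  Event 4 (return 8): 0 + 8 = 8
  Event 5 (sale 17): sell min(17,8)=8. stock: 8 - 8 = 0. total_sold = 32
  Event 6 (adjust +10): 0 + 10 = 10
  Event 7 (restock 7): 10 + 7 = 17
Final: stock = 17, total_sold = 32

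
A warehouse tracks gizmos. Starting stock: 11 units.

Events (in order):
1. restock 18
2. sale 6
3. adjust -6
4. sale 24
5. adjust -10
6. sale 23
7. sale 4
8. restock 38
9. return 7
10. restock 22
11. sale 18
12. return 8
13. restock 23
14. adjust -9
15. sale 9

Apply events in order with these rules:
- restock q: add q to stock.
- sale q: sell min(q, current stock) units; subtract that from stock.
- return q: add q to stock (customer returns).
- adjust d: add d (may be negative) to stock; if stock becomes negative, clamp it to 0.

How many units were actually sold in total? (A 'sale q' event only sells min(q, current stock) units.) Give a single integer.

Processing events:
Start: stock = 11
  Event 1 (restock 18): 11 + 18 = 29
  Event 2 (sale 6): sell min(6,29)=6. stock: 29 - 6 = 23. total_sold = 6
  Event 3 (adjust -6): 23 + -6 = 17
  Event 4 (sale 24): sell min(24,17)=17. stock: 17 - 17 = 0. total_sold = 23
  Event 5 (adjust -10): 0 + -10 = 0 (clamped to 0)
  Event 6 (sale 23): sell min(23,0)=0. stock: 0 - 0 = 0. total_sold = 23
  Event 7 (sale 4): sell min(4,0)=0. stock: 0 - 0 = 0. total_sold = 23
  Event 8 (restock 38): 0 + 38 = 38
  Event 9 (return 7): 38 + 7 = 45
  Event 10 (restock 22): 45 + 22 = 67
  Event 11 (sale 18): sell min(18,67)=18. stock: 67 - 18 = 49. total_sold = 41
  Event 12 (return 8): 49 + 8 = 57
  Event 13 (restock 23): 57 + 23 = 80
  Event 14 (adjust -9): 80 + -9 = 71
  Event 15 (sale 9): sell min(9,71)=9. stock: 71 - 9 = 62. total_sold = 50
Final: stock = 62, total_sold = 50

Answer: 50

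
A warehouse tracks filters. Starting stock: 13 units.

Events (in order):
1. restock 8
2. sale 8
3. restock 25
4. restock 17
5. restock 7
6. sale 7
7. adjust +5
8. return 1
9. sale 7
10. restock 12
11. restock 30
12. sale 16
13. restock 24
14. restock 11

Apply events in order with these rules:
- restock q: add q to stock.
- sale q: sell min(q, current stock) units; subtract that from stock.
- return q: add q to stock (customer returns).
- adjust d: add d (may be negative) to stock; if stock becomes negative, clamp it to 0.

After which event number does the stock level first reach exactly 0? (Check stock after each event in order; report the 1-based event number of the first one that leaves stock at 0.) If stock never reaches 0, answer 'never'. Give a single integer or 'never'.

Processing events:
Start: stock = 13
  Event 1 (restock 8): 13 + 8 = 21
  Event 2 (sale 8): sell min(8,21)=8. stock: 21 - 8 = 13. total_sold = 8
  Event 3 (restock 25): 13 + 25 = 38
  Event 4 (restock 17): 38 + 17 = 55
  Event 5 (restock 7): 55 + 7 = 62
  Event 6 (sale 7): sell min(7,62)=7. stock: 62 - 7 = 55. total_sold = 15
  Event 7 (adjust +5): 55 + 5 = 60
  Event 8 (return 1): 60 + 1 = 61
  Event 9 (sale 7): sell min(7,61)=7. stock: 61 - 7 = 54. total_sold = 22
  Event 10 (restock 12): 54 + 12 = 66
  Event 11 (restock 30): 66 + 30 = 96
  Event 12 (sale 16): sell min(16,96)=16. stock: 96 - 16 = 80. total_sold = 38
  Event 13 (restock 24): 80 + 24 = 104
  Event 14 (restock 11): 104 + 11 = 115
Final: stock = 115, total_sold = 38

Stock never reaches 0.

Answer: never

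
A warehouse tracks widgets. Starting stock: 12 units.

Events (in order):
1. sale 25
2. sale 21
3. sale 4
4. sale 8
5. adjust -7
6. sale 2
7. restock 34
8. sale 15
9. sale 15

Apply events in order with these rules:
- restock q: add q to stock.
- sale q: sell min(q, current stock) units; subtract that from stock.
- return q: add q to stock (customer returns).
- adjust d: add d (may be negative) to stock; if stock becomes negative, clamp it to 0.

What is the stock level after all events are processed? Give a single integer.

Processing events:
Start: stock = 12
  Event 1 (sale 25): sell min(25,12)=12. stock: 12 - 12 = 0. total_sold = 12
  Event 2 (sale 21): sell min(21,0)=0. stock: 0 - 0 = 0. total_sold = 12
  Event 3 (sale 4): sell min(4,0)=0. stock: 0 - 0 = 0. total_sold = 12
  Event 4 (sale 8): sell min(8,0)=0. stock: 0 - 0 = 0. total_sold = 12
  Event 5 (adjust -7): 0 + -7 = 0 (clamped to 0)
  Event 6 (sale 2): sell min(2,0)=0. stock: 0 - 0 = 0. total_sold = 12
  Event 7 (restock 34): 0 + 34 = 34
  Event 8 (sale 15): sell min(15,34)=15. stock: 34 - 15 = 19. total_sold = 27
  Event 9 (sale 15): sell min(15,19)=15. stock: 19 - 15 = 4. total_sold = 42
Final: stock = 4, total_sold = 42

Answer: 4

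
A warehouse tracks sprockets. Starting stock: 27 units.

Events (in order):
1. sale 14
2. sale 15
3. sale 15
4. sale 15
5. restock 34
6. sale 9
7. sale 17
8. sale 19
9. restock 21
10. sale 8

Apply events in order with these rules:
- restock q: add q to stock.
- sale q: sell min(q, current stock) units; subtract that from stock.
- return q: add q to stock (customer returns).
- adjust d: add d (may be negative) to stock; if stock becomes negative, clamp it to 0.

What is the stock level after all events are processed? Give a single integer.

Answer: 13

Derivation:
Processing events:
Start: stock = 27
  Event 1 (sale 14): sell min(14,27)=14. stock: 27 - 14 = 13. total_sold = 14
  Event 2 (sale 15): sell min(15,13)=13. stock: 13 - 13 = 0. total_sold = 27
  Event 3 (sale 15): sell min(15,0)=0. stock: 0 - 0 = 0. total_sold = 27
  Event 4 (sale 15): sell min(15,0)=0. stock: 0 - 0 = 0. total_sold = 27
  Event 5 (restock 34): 0 + 34 = 34
  Event 6 (sale 9): sell min(9,34)=9. stock: 34 - 9 = 25. total_sold = 36
  Event 7 (sale 17): sell min(17,25)=17. stock: 25 - 17 = 8. total_sold = 53
  Event 8 (sale 19): sell min(19,8)=8. stock: 8 - 8 = 0. total_sold = 61
  Event 9 (restock 21): 0 + 21 = 21
  Event 10 (sale 8): sell min(8,21)=8. stock: 21 - 8 = 13. total_sold = 69
Final: stock = 13, total_sold = 69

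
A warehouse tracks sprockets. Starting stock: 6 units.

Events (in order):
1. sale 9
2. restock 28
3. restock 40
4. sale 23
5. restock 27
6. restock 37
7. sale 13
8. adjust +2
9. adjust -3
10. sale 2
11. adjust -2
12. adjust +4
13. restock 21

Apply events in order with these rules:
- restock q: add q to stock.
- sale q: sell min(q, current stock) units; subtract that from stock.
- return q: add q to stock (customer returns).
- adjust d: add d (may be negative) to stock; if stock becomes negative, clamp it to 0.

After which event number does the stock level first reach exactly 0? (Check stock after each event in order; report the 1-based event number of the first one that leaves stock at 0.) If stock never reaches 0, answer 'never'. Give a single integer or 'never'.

Processing events:
Start: stock = 6
  Event 1 (sale 9): sell min(9,6)=6. stock: 6 - 6 = 0. total_sold = 6
  Event 2 (restock 28): 0 + 28 = 28
  Event 3 (restock 40): 28 + 40 = 68
  Event 4 (sale 23): sell min(23,68)=23. stock: 68 - 23 = 45. total_sold = 29
  Event 5 (restock 27): 45 + 27 = 72
  Event 6 (restock 37): 72 + 37 = 109
  Event 7 (sale 13): sell min(13,109)=13. stock: 109 - 13 = 96. total_sold = 42
  Event 8 (adjust +2): 96 + 2 = 98
  Event 9 (adjust -3): 98 + -3 = 95
  Event 10 (sale 2): sell min(2,95)=2. stock: 95 - 2 = 93. total_sold = 44
  Event 11 (adjust -2): 93 + -2 = 91
  Event 12 (adjust +4): 91 + 4 = 95
  Event 13 (restock 21): 95 + 21 = 116
Final: stock = 116, total_sold = 44

First zero at event 1.

Answer: 1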